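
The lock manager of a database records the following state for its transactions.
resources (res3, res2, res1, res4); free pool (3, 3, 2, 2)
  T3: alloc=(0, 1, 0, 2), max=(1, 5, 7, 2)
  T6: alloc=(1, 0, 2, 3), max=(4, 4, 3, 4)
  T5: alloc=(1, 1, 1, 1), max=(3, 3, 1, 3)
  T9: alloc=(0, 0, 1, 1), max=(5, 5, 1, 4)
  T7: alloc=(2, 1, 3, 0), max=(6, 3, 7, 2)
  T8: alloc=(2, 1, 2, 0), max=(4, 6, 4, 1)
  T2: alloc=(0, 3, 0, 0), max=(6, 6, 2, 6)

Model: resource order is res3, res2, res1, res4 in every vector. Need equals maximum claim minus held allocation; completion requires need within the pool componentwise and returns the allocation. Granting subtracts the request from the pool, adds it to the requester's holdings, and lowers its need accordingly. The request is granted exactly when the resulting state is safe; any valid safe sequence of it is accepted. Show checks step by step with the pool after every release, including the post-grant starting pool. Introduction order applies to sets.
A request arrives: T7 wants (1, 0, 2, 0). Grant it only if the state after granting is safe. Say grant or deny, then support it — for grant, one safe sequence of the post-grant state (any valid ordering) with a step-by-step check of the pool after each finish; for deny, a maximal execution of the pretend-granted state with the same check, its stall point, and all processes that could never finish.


GRANT: granting preserves safety; a valid post-grant sequence is T5, T6, T7, T8, T3, T9, T2.
Key observation: granting shrinks the pool to (2, 3, 0, 2), yet T5 still fits and the chain goes through.
Step-by-step check of the post-grant state:
  pool = (2, 3, 0, 2)
  T5: need (2, 2, 0, 2) fits (2, 3, 0, 2); releases (1, 1, 1, 1), pool now (3, 4, 1, 3)
  T6: need (3, 4, 1, 1) fits (3, 4, 1, 3); releases (1, 0, 2, 3), pool now (4, 4, 3, 6)
  T7: need (3, 2, 2, 2) fits (4, 4, 3, 6); releases (3, 1, 5, 0), pool now (7, 5, 8, 6)
  T8: need (2, 5, 2, 1) fits (7, 5, 8, 6); releases (2, 1, 2, 0), pool now (9, 6, 10, 6)
  T3: need (1, 4, 7, 0) fits (9, 6, 10, 6); releases (0, 1, 0, 2), pool now (9, 7, 10, 8)
  T9: need (5, 5, 0, 3) fits (9, 7, 10, 8); releases (0, 0, 1, 1), pool now (9, 7, 11, 9)
  T2: need (6, 3, 2, 6) fits (9, 7, 11, 9); releases (0, 3, 0, 0), pool now (9, 10, 11, 9)


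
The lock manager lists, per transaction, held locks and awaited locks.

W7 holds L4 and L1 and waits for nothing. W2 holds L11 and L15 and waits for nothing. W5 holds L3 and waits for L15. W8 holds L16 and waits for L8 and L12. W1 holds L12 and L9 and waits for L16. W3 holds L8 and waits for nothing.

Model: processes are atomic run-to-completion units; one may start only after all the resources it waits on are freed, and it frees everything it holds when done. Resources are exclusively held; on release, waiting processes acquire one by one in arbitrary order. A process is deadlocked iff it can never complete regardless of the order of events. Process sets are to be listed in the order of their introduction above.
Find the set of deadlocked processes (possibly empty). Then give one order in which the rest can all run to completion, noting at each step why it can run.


Deadlocked: W8 and W1.
Key observation: the waits loop around W8 -> W1 -> W8 with no way out; no other process is dragged down with it.
A valid finishing order for the others: W2, W5, W7, W3.
Verifying each step:
  run W2 (it waits on nothing); releases L11 and L15
  W5: everything it awaited (L15) is free; runs, freeing L3
  run W7 (it waits on nothing); releases L4 and L1
  run W3 (it waits on nothing); releases L8


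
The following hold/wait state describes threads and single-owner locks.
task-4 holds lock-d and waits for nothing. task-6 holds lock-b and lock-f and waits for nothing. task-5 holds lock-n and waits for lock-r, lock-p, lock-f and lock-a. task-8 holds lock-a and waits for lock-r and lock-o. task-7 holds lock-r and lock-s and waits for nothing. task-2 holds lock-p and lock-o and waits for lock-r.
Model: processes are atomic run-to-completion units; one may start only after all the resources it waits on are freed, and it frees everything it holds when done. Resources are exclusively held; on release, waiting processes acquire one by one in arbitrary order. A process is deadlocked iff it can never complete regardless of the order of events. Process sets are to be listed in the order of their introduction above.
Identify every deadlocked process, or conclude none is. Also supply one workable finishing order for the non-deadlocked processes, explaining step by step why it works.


The deadlocked set is empty.
Key observation: every chain of waits terminates; starting from the processes that wait on nothing, all the rest unlock in turn.
The rest can finish in the order task-7, task-4, task-6, task-2, task-8, task-5.
Walking it through:
  run task-7 (it waits on nothing); releases lock-r and lock-s
  run task-4 (it waits on nothing); releases lock-d
  run task-6 (it waits on nothing); releases lock-b and lock-f
  task-2 waits on lock-r — all released -> runs and releases lock-p and lock-o
  task-8 waits on lock-r and lock-o — all released -> runs and releases lock-a
  task-5 waits on lock-r, lock-p, lock-f and lock-a — all released -> runs and releases lock-n


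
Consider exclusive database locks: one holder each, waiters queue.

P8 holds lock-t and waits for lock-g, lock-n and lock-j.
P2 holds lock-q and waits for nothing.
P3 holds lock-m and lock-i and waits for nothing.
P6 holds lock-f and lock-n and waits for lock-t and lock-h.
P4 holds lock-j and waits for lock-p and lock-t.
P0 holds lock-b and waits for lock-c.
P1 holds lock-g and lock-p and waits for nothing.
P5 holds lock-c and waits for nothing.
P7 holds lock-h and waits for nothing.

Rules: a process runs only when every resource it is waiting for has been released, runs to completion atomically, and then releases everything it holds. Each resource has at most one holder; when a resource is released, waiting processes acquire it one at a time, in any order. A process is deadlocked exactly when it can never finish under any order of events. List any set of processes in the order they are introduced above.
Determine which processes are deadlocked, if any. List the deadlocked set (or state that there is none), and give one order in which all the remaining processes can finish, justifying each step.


Deadlocked set: P8, P6 and P4.
Key observation: the loop P8 -> P6 -> P8 blocks itself forever; P4 is caught in further circular waits.
The rest can finish in the order P2, P3, P5, P7, P1, P0.
Step-by-step check:
  P2: no waits; runs immediately, freeing lock-q
  P3: no waits; runs immediately, freeing lock-m and lock-i
  P5: no waits; runs immediately, freeing lock-c
  P7: no waits; runs immediately, freeing lock-h
  P1: no waits; runs immediately, freeing lock-g and lock-p
  run P0 (all its waits — lock-c — are resolved); releases lock-b


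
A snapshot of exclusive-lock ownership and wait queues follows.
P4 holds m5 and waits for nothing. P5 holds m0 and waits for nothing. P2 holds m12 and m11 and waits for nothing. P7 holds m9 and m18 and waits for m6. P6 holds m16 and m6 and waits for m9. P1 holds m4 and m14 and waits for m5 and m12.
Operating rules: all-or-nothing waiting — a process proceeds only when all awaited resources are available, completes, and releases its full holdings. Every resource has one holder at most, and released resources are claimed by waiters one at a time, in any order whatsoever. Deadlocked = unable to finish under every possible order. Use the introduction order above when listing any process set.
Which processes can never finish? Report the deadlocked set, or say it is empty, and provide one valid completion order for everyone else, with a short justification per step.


Deadlocked set: P7 and P6.
Key observation: the knot is the closed ring of waits P7 -> P6 -> P7; no other process is dragged down with it.
A valid finishing order for the others: P2, P4, P1, P5.
Verifying each step:
  P2 waits on nothing -> runs at once and releases m12 and m11
  P4 waits on nothing -> runs at once and releases m5
  run P1 (all its waits — m5 and m12 — are resolved); releases m4 and m14
  P5 waits on nothing -> runs at once and releases m0


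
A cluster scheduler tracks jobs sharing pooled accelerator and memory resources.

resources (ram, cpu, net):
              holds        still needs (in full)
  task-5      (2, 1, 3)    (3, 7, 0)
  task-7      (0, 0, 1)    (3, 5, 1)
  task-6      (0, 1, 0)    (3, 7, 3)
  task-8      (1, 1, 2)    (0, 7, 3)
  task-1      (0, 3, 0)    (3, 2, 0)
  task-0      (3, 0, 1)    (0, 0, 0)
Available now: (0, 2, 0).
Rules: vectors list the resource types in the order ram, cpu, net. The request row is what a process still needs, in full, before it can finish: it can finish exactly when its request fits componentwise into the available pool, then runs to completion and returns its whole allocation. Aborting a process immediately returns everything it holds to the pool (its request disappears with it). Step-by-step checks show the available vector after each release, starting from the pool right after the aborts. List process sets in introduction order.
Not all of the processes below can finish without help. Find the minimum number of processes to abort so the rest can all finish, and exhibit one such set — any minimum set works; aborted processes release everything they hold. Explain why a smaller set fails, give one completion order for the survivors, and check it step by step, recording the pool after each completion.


The answer: abort task-6 and task-8.
Key observation: the returned (1, 2, 2) from task-6 and task-8 is what brings task-5 — unrunnable before, under any order — into play at step 4.
Why nothing smaller works — every single abort fails: task-5 alone leaves task-6 blocked (short on cpu); task-7 alone leaves task-5 blocked (short on cpu); task-6 alone leaves task-5 blocked (short on cpu); task-8 alone leaves task-5 blocked (short on cpu); task-1 alone leaves task-5 blocked (short on cpu); task-0 alone leaves task-5 blocked (short on cpu).
One survivor order: task-0, task-1, task-7, task-5. Walking it through (post-abort pool first):
  pool = (1, 4, 2)
  run task-0 (needs (0, 0, 0), free (1, 4, 2)); after release of (3, 0, 1) the pool is (4, 4, 3)
  run task-1 (needs (3, 2, 0), free (4, 4, 3)); after release of (0, 3, 0) the pool is (4, 7, 3)
  run task-7 (needs (3, 5, 1), free (4, 7, 3)); after release of (0, 0, 1) the pool is (4, 7, 4)
  run task-5 (needs (3, 7, 0), free (4, 7, 4)); after release of (2, 1, 3) the pool is (6, 8, 7)


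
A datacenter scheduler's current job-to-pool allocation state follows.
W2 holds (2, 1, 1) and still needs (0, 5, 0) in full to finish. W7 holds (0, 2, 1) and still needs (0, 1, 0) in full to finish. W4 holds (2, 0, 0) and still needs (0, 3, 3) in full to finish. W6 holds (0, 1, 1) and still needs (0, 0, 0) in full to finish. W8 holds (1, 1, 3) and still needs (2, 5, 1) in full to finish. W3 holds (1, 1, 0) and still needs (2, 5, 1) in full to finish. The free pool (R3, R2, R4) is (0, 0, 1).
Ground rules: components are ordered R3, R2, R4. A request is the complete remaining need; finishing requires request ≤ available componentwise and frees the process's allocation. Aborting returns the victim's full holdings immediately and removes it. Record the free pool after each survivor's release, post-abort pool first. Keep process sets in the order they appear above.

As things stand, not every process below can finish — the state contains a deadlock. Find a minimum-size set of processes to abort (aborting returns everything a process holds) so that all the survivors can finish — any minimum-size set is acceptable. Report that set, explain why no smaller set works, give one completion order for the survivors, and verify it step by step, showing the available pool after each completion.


Minimum abort set: W2 and W3.
Key observation: the returned (3, 2, 1) from W2 and W3 is what brings W8 — unrunnable before, under any order — into play at step 3.
No one abort is enough; case by case: W2 alone leaves W8 blocked (short on R2); W7 alone leaves W2 blocked (short on R2); W4 alone leaves W2 blocked (short on R2); W6 alone leaves W2 blocked (short on R2); W8 alone leaves W2 blocked (short on R2); W3 alone leaves W2 blocked (short on R2).
One survivor order: W6, W7, W8, W4. Check, step by step (post-abort pool first):
  pool = (3, 2, 2)
  W6: need (0, 0, 0) fits (3, 2, 2); releases (0, 1, 1), pool now (3, 3, 3)
  W7: need (0, 1, 0) fits (3, 3, 3); releases (0, 2, 1), pool now (3, 5, 4)
  W8: need (2, 5, 1) fits (3, 5, 4); releases (1, 1, 3), pool now (4, 6, 7)
  W4: need (0, 3, 3) fits (4, 6, 7); releases (2, 0, 0), pool now (6, 6, 7)


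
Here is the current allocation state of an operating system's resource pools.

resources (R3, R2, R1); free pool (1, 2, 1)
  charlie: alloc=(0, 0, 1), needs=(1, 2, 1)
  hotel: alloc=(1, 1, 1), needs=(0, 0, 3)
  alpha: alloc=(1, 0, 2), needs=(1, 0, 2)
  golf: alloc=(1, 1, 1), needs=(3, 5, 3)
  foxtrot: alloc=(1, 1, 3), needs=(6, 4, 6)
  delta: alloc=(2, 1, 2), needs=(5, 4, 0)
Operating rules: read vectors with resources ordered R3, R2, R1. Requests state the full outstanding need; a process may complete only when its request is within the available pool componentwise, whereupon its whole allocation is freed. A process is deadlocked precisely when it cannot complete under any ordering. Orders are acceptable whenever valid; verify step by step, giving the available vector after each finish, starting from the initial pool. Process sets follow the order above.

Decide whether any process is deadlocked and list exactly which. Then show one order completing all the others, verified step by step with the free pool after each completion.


Deadlocked: golf, foxtrot and delta.
Key observation: once charlie, alpha, hotel finish, the pool peaks at (3, 3, 5) — and every remaining process still needs more R2 than that.
A valid finishing order for the others: charlie, alpha, hotel. Step-by-step check:
  pool = (1, 2, 1)
  charlie: need (1, 2, 1) fits (1, 2, 1); releases (0, 0, 1), pool now (1, 2, 2)
  alpha: need (1, 0, 2) fits (1, 2, 2); releases (1, 0, 2), pool now (2, 2, 4)
  hotel: need (0, 0, 3) fits (2, 2, 4); releases (1, 1, 1), pool now (3, 3, 5)
The stuck group stays short no matter what:
  blocked: golf wants (3, 5, 3), pool (3, 3, 5) — not enough R2
  blocked: foxtrot wants (6, 4, 6), pool (3, 3, 5) — not enough R3, R2 and R1
  blocked: delta wants (5, 4, 0), pool (3, 3, 5) — not enough R3 and R2


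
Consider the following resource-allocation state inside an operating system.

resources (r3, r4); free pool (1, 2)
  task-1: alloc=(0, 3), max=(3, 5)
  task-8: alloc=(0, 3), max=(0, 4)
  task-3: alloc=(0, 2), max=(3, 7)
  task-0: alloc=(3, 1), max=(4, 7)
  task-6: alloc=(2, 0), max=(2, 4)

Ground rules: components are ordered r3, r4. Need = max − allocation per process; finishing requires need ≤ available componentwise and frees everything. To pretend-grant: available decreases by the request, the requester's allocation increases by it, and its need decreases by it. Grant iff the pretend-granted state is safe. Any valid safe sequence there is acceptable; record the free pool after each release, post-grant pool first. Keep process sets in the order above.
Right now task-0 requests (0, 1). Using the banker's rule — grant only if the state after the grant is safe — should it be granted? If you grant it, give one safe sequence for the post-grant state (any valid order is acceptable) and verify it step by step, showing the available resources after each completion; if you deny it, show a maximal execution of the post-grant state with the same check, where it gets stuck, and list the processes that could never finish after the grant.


GRANT — the state after the grant stays safe, e.g. via task-8, task-6, task-1, task-0, task-3.
Key observation: with (1, 1) left after the transfer, task-8 can run at once — the state stays safe.
Step-by-step check of the post-grant state:
  pool = (1, 1)
  run task-8 (needs (0, 1), free (1, 1)); after release of (0, 3) the pool is (1, 4)
  run task-6 (needs (0, 4), free (1, 4)); after release of (2, 0) the pool is (3, 4)
  run task-1 (needs (3, 2), free (3, 4)); after release of (0, 3) the pool is (3, 7)
  run task-0 (needs (1, 5), free (3, 7)); after release of (3, 2) the pool is (6, 9)
  run task-3 (needs (3, 5), free (6, 9)); after release of (0, 2) the pool is (6, 11)


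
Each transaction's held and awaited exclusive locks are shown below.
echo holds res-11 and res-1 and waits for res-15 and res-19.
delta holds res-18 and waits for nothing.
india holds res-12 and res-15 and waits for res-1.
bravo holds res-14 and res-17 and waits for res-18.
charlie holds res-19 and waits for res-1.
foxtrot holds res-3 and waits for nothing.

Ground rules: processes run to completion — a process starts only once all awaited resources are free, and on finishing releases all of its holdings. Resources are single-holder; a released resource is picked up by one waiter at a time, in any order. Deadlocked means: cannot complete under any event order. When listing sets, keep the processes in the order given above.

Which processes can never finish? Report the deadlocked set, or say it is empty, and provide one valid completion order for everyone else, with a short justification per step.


Deadlocked set: echo, india and charlie.
Key observation: the cycle echo -> india -> echo can never break — each member waits on the next; charlie is caught in further circular waits.
One completion order for the rest: delta, foxtrot, bravo.
Step-by-step check:
  delta waits on nothing -> runs at once and releases res-18
  foxtrot waits on nothing -> runs at once and releases res-3
  bravo waits on res-18 — all released -> runs and releases res-14 and res-17


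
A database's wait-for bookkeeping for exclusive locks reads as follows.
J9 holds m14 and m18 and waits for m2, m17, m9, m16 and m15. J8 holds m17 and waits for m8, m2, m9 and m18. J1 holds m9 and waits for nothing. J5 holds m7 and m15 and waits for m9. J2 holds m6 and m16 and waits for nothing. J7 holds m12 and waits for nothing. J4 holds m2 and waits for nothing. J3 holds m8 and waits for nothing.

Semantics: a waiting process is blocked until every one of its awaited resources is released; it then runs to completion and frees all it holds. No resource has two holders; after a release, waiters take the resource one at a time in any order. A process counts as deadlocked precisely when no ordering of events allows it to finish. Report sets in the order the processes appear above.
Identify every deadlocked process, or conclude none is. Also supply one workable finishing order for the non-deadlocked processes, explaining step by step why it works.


Deadlocked: J9 and J8.
Key observation: the waits loop around J9 -> J8 -> J9 with no way out; no other process is dragged down with it.
A valid finishing order for the others: J2, J1, J4, J7, J5, J3.
Walking it through:
  J2 waits on nothing -> runs at once and releases m6 and m16
  J1 waits on nothing -> runs at once and releases m9
  J4 waits on nothing -> runs at once and releases m2
  J7 waits on nothing -> runs at once and releases m12
  J5: everything it awaited (m9) is free; runs, freeing m7 and m15
  J3 waits on nothing -> runs at once and releases m8


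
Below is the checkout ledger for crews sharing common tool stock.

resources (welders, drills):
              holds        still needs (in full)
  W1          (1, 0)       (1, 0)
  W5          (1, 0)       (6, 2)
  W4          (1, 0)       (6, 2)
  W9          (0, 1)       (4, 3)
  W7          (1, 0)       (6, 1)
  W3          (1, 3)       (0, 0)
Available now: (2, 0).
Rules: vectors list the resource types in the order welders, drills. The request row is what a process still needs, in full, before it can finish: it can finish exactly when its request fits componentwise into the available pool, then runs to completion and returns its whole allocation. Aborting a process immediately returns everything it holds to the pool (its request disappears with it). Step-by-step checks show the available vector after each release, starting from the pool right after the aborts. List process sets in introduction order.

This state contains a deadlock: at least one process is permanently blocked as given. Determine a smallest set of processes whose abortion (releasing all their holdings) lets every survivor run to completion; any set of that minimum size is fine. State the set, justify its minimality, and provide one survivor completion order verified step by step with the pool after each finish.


The answer: abort W4 and W7.
Key observation: no ordering could ever have run W5 before the abort of W4 and W7; with (2, 0) back in the pool it fits at step 4.
Why nothing smaller works — every single abort fails: W1 alone leaves W5 blocked (short on welders); W5 alone leaves W4 blocked (short on welders); W4 alone leaves W5 blocked (short on welders); W9 alone leaves W5 blocked (short on welders); W7 alone leaves W5 blocked (short on welders); W3 alone leaves W5 blocked (short on welders).
The survivors complete as W3, W9, W1, W5. Step-by-step check (starting from the post-abort pool):
  pool = (4, 0)
  W3 needs (0, 0) <= (4, 0) -> finishes; pool += (1, 3) = (5, 3)
  W9 needs (4, 3) <= (5, 3) -> finishes; pool += (0, 1) = (5, 4)
  W1 needs (1, 0) <= (5, 4) -> finishes; pool += (1, 0) = (6, 4)
  W5 needs (6, 2) <= (6, 4) -> finishes; pool += (1, 0) = (7, 4)


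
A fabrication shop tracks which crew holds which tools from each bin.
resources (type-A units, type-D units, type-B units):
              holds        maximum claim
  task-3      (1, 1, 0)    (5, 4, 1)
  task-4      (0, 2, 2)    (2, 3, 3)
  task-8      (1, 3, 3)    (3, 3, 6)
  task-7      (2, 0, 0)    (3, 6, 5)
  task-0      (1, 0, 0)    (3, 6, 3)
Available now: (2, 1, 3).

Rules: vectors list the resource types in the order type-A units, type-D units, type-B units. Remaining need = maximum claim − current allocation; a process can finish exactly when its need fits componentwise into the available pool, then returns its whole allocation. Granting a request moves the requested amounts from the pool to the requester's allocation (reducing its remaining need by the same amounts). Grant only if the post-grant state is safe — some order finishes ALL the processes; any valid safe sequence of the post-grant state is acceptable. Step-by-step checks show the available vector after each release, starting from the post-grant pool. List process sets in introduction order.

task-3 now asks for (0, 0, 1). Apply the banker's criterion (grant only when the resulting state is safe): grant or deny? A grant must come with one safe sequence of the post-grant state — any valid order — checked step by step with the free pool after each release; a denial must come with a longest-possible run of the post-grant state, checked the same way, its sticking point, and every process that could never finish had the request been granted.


GRANT: granting preserves safety; a valid post-grant sequence is task-4, task-8, task-0, task-3, task-7.
Key observation: post-grant, (2, 1, 2) remains, and an order beginning with task-4 completes everyone.
Check on the post-grant state, step by step:
  pool = (2, 1, 2)
  task-4 needs (2, 1, 1) <= (2, 1, 2) -> finishes; pool += (0, 2, 2) = (2, 3, 4)
  task-8 needs (2, 0, 3) <= (2, 3, 4) -> finishes; pool += (1, 3, 3) = (3, 6, 7)
  task-0 needs (2, 6, 3) <= (3, 6, 7) -> finishes; pool += (1, 0, 0) = (4, 6, 7)
  task-3 needs (4, 3, 0) <= (4, 6, 7) -> finishes; pool += (1, 1, 1) = (5, 7, 8)
  task-7 needs (1, 6, 5) <= (5, 7, 8) -> finishes; pool += (2, 0, 0) = (7, 7, 8)


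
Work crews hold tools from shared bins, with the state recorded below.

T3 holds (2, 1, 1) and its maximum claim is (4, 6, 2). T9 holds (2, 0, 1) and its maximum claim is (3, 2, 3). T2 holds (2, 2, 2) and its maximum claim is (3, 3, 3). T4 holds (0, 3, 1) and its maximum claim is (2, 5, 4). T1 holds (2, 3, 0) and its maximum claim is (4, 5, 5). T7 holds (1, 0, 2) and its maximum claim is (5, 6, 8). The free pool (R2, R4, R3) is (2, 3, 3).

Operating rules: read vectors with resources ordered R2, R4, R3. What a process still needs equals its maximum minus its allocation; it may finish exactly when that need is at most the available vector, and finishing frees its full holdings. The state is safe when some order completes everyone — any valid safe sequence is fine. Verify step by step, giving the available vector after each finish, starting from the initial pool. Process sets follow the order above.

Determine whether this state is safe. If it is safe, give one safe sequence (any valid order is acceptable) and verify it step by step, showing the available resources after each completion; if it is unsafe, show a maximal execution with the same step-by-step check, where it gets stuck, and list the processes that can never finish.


SAFE — a valid safe sequence is T2, T9, T1, T3, T7, T4.
Key observation: every step clears its requested resources with room to spare; the minimum clearance is 1, first at T2 — (1, 1, 1) vs (2, 3, 3) free.
Check, step by step:
  pool = (2, 3, 3)
  T2: need (1, 1, 1) fits (2, 3, 3); releases (2, 2, 2), pool now (4, 5, 5)
  T9: need (1, 2, 2) fits (4, 5, 5); releases (2, 0, 1), pool now (6, 5, 6)
  T1: need (2, 2, 5) fits (6, 5, 6); releases (2, 3, 0), pool now (8, 8, 6)
  T3: need (2, 5, 1) fits (8, 8, 6); releases (2, 1, 1), pool now (10, 9, 7)
  T7: need (4, 6, 6) fits (10, 9, 7); releases (1, 0, 2), pool now (11, 9, 9)
  T4: need (2, 2, 3) fits (11, 9, 9); releases (0, 3, 1), pool now (11, 12, 10)


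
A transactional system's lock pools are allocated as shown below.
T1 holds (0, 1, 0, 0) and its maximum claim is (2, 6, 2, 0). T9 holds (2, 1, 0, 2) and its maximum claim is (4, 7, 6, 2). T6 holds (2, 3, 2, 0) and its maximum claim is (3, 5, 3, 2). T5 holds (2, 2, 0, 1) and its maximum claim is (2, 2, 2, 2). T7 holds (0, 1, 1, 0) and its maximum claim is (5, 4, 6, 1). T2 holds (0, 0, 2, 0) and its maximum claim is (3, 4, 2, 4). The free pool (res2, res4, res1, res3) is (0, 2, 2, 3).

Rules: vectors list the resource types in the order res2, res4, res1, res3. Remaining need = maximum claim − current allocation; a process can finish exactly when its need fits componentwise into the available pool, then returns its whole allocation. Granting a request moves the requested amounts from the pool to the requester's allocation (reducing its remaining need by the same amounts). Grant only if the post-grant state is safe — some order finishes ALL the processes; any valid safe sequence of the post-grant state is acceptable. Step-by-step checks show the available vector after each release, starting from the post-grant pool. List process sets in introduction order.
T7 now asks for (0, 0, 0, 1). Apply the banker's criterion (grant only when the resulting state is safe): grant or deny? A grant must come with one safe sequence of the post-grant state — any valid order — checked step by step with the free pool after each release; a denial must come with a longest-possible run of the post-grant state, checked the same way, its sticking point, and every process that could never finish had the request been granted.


DENY. Granting would leave the state unsafe.
Key observation: after T5, T6, T1 the pool peaks at (4, 8, 4, 3), and each blocked process is short somewhere: T9 on res1; T7 on res2, res1; T2 on res3.
On the post-grant state, T5, T6, T1 is a maximal run — nothing extends it. Walking it through:
  pool = (0, 2, 2, 2)
  T5 needs (0, 0, 2, 1) <= (0, 2, 2, 2) -> finishes; pool += (2, 2, 0, 1) = (2, 4, 2, 3)
  T6 needs (1, 2, 1, 2) <= (2, 4, 2, 3) -> finishes; pool += (2, 3, 2, 0) = (4, 7, 4, 3)
  T1 needs (2, 5, 2, 0) <= (4, 7, 4, 3) -> finishes; pool += (0, 1, 0, 0) = (4, 8, 4, 3)
  blocked: T9 wants (2, 6, 6, 0), pool (4, 8, 4, 3) — not enough res1
  blocked: T7 wants (5, 3, 5, 0), pool (4, 8, 4, 3) — not enough res2 and res1
  blocked: T2 wants (3, 4, 0, 4), pool (4, 8, 4, 3) — not enough res3
Had the request been granted, T9, T7 and T2 could never finish.


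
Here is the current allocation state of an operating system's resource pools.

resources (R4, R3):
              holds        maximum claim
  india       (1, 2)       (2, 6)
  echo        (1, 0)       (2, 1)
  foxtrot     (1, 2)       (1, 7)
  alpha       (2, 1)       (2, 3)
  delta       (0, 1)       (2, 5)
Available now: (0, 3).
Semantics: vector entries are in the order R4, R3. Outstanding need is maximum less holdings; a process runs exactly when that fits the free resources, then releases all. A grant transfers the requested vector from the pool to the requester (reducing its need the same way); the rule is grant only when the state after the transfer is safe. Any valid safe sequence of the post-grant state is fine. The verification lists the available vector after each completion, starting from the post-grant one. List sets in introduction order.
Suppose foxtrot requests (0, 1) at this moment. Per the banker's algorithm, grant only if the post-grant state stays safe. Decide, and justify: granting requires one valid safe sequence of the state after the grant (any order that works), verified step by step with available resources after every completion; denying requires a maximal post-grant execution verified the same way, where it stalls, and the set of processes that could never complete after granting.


DENY — the pretend-granted state is unsafe.
Key observation: the pool after alpha, echo is (3, 3); every surviving request exceeds it in R3, so progress ends there.
On the post-grant state, alpha, echo is a maximal run — nothing extends it. Step-by-step check:
  pool = (0, 2)
  alpha: need (0, 2) fits (0, 2); releases (2, 1), pool now (2, 3)
  echo: need (1, 1) fits (2, 3); releases (1, 0), pool now (3, 3)
  blocked: india wants (1, 4), pool (3, 3) — not enough R3
  blocked: foxtrot wants (0, 4), pool (3, 3) — not enough R3
  blocked: delta wants (2, 4), pool (3, 3) — not enough R3
Processes that could never finish after the grant: india, foxtrot and delta.


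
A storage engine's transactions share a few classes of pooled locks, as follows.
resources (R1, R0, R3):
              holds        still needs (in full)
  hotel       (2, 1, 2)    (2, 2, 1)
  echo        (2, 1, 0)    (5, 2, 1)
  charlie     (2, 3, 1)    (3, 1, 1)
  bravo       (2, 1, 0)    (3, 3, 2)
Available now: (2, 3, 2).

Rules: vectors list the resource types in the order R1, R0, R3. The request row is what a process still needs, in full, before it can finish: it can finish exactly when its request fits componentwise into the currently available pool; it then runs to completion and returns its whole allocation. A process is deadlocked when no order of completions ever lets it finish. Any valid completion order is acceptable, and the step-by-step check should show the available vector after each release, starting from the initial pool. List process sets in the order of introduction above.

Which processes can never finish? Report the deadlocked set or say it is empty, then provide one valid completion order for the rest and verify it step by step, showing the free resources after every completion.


Nothing here is deadlocked.
Key observation: starting with hotel, each completion frees enough for the next — no one is permanently blocked.
A valid finishing order for the others: hotel, bravo, charlie, echo. Step-by-step check:
  pool = (2, 3, 2)
  hotel: need (2, 2, 1) fits (2, 3, 2); releases (2, 1, 2), pool now (4, 4, 4)
  bravo: need (3, 3, 2) fits (4, 4, 4); releases (2, 1, 0), pool now (6, 5, 4)
  charlie: need (3, 1, 1) fits (6, 5, 4); releases (2, 3, 1), pool now (8, 8, 5)
  echo: need (5, 2, 1) fits (8, 8, 5); releases (2, 1, 0), pool now (10, 9, 5)


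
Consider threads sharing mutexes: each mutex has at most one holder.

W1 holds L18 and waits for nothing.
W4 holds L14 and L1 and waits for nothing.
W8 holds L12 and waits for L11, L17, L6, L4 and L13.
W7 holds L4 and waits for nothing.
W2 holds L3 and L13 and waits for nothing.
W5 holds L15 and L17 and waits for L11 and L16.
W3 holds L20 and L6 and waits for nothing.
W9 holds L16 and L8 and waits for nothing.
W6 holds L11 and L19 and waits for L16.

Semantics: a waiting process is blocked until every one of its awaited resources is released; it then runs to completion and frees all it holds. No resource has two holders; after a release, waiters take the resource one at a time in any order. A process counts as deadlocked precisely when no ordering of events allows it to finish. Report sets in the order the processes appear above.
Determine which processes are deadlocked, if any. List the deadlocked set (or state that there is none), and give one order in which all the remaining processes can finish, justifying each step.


The deadlocked set is empty.
Key observation: there is no circular wait here — follow any chain and it reaches a process that is free to run now.
One completion order for the rest: W2, W1, W4, W7, W3, W9, W6, W5, W8.
Step-by-step check:
  W2: no waits; runs immediately, freeing L3 and L13
  W1: no waits; runs immediately, freeing L18
  W4: no waits; runs immediately, freeing L14 and L1
  W7: no waits; runs immediately, freeing L4
  W3: no waits; runs immediately, freeing L20 and L6
  W9: no waits; runs immediately, freeing L16 and L8
  W6: everything it awaited (L16) is free; runs, freeing L11 and L19
  W5: everything it awaited (L11 and L16) is free; runs, freeing L15 and L17
  W8: everything it awaited (L11, L17, L6, L4 and L13) is free; runs, freeing L12


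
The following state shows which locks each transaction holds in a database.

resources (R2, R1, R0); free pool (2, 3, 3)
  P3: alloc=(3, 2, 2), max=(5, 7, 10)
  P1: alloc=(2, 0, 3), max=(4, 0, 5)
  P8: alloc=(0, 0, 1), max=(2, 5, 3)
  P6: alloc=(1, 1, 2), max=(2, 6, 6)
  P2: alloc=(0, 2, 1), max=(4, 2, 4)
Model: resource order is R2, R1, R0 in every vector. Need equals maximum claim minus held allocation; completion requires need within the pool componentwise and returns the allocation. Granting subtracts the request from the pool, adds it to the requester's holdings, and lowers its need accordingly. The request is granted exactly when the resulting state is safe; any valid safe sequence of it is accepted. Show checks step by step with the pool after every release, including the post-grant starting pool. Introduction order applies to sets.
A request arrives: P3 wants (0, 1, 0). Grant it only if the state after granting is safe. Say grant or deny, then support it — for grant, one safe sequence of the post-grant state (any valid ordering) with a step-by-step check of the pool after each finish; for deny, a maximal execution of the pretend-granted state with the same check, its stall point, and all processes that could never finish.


DENY — the pretend-granted state is unsafe.
Key observation: after P1, P2 the pool peaks at (4, 4, 7), and each blocked process is short somewhere: P3 on R0; P8 on R1; P6 on R1.
After a pretend grant, a maximal execution: P1, P2 — then nothing else fits. Walking it through:
  pool = (2, 2, 3)
  P1: need (2, 0, 2) fits (2, 2, 3); releases (2, 0, 3), pool now (4, 2, 6)
  P2: need (4, 0, 3) fits (4, 2, 6); releases (0, 2, 1), pool now (4, 4, 7)
  blocked: P3 wants (2, 4, 8), pool (4, 4, 7) — not enough R0
  blocked: P8 wants (2, 5, 2), pool (4, 4, 7) — not enough R1
  blocked: P6 wants (1, 5, 4), pool (4, 4, 7) — not enough R1
Had the request been granted, P3, P8 and P6 could never finish.


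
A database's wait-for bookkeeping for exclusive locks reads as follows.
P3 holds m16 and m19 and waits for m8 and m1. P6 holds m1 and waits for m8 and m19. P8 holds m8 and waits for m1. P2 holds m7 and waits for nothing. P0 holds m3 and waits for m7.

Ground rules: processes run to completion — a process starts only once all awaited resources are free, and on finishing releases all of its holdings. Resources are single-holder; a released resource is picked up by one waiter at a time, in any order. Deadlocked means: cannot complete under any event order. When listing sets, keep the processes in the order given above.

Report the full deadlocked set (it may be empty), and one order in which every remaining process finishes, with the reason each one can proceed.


Deadlocked set: P3, P6 and P8.
Key observation: the waits loop around P3 -> P6 -> P3 with no way out; P8 is caught in further circular waits.
A valid finishing order for the others: P2, P0.
Step-by-step check:
  P2 waits on nothing -> runs at once and releases m7
  P0 waits on m7 — all released -> runs and releases m3


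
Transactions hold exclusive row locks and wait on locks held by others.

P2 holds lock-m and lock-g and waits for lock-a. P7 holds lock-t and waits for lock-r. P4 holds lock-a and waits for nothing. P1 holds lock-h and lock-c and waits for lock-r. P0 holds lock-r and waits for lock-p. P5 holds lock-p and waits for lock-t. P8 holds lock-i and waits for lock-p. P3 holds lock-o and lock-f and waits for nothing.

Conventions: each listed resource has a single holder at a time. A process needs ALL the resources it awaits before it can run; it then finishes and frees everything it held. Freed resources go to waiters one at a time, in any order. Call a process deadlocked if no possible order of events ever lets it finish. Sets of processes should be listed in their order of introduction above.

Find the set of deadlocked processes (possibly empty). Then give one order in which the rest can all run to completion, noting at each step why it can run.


Deadlocked: P7, P1, P0, P5 and P8.
Key observation: the loop P7 -> P0 -> P5 -> P7 blocks itself forever; P1 and P8 wait into the deadlock from upstream.
One completion order for the rest: P4, P2, P3.
Verifying each step:
  P4: no waits; runs immediately, freeing lock-a
  run P2 (all its waits — lock-a — are resolved); releases lock-m and lock-g
  P3: no waits; runs immediately, freeing lock-o and lock-f


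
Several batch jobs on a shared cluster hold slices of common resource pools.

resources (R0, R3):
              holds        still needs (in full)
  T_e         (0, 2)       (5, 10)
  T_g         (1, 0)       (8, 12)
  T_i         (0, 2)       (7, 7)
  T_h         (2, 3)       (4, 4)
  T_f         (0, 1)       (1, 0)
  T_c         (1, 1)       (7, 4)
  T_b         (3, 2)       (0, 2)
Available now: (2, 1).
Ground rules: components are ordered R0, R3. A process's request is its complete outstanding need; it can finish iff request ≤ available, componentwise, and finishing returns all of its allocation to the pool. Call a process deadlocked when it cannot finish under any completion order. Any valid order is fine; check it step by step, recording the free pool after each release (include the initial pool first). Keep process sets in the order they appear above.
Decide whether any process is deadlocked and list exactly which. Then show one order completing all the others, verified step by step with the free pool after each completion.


The deadlocked set is empty.
Key observation: T_f leads a chain of completions in which each release enables another process.
One completion order for the rest: T_f, T_b, T_h, T_c, T_i, T_e, T_g. Verifying each step:
  pool = (2, 1)
  run T_f (needs (1, 0), free (2, 1)); after release of (0, 1) the pool is (2, 2)
  run T_b (needs (0, 2), free (2, 2)); after release of (3, 2) the pool is (5, 4)
  run T_h (needs (4, 4), free (5, 4)); after release of (2, 3) the pool is (7, 7)
  run T_c (needs (7, 4), free (7, 7)); after release of (1, 1) the pool is (8, 8)
  run T_i (needs (7, 7), free (8, 8)); after release of (0, 2) the pool is (8, 10)
  run T_e (needs (5, 10), free (8, 10)); after release of (0, 2) the pool is (8, 12)
  run T_g (needs (8, 12), free (8, 12)); after release of (1, 0) the pool is (9, 12)


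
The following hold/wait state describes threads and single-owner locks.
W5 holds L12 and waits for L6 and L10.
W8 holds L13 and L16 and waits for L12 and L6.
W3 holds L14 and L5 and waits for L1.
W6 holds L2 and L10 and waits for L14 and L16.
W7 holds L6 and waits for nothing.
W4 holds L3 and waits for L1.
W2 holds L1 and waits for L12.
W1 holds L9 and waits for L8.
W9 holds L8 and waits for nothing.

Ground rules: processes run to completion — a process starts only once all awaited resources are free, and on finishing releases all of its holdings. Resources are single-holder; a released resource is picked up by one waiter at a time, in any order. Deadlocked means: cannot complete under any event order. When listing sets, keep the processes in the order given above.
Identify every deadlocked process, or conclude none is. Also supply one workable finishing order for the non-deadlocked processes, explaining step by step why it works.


Deadlocked set: W5, W8, W3, W6, W4 and W2.
Key observation: the knot is the closed ring of waits W5 -> W6 -> W8 -> W5; W3 and W2 are caught in further circular waits and W4 waits into the deadlock from upstream.
A valid finishing order for the others: W7, W9, W1.
Step-by-step check:
  W7: no waits; runs immediately, freeing L6
  W9: no waits; runs immediately, freeing L8
  W1: everything it awaited (L8) is free; runs, freeing L9
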